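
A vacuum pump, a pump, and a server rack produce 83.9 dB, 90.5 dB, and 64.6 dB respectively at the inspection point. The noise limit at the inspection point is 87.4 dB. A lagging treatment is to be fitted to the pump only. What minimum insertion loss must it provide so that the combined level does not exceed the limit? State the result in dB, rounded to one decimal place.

Everything except the pump sums to 10^(83.9/10) + 10^(64.6/10) = 2.484e+08 in linear terms, 83.95 dB.
The limit corresponds to 10^(87.4/10) = 5.495e+08; subtracting the fixed part leaves 3.012e+08 for the pump, i.e. 84.79 dB.
So the pump must be reduced from 90.5 to 84.79 dB: IL = 5.71 dB.

5.7 dB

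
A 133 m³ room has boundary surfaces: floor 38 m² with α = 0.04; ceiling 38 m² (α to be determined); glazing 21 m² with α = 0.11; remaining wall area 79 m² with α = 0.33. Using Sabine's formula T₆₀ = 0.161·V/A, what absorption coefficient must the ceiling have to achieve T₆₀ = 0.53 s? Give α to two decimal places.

Required total absorption A = 0.161·133/0.53 = 40.40 m².
Absorption from the other surfaces = 38·0.04 + 21·0.11 + 79·0.33 = 29.90 m², so the ceiling must supply 10.50 m² over 38 m².
α = 10.50/38 = 0.276.

0.28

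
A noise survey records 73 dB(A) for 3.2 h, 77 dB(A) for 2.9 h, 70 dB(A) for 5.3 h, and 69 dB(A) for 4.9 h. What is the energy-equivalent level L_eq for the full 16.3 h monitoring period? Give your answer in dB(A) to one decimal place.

72.7 dB(A)

Weight each interval's intensity by its duration and average over T = 16.3 h:
Σ tᵢ·10^(Lᵢ/10) = 3.2·10^(73/10) + 2.9·10^(77/10) + 5.3·10^(70/10) + 4.9·10^(69/10) = 3.011e+08.
L_eq = 10·log₁₀(3.011e+08/16.3) = 72.67 dB(A).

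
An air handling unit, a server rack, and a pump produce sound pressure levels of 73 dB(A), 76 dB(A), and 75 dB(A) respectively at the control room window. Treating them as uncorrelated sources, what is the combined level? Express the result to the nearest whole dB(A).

80 dB(A)

For uncorrelated sources the intensities add, so convert each level to linear form, sum, and take 10·log₁₀ of the total.
Σ 10^(L/10) = 10^(73/10) + 10^(76/10) + 10^(75/10) = 9.139e+07.
L_total = 10·log₁₀(9.139e+07) = 79.61 dB(A).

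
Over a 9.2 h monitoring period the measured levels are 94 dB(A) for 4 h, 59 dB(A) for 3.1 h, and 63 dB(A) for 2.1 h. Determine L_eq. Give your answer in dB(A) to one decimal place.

90.4 dB(A)

L_eq = 10·log₁₀[(1/T)·Σ tᵢ·10^(Lᵢ/10)] with T = 9.2 h.
Σ tᵢ·10^(Lᵢ/10) = 4·10^(94/10) + 3.1·10^(59/10) + 2.1·10^(63/10) = 1.005e+10.
L_eq = 10·log₁₀(1.005e+10/9.2) = 90.39 dB(A).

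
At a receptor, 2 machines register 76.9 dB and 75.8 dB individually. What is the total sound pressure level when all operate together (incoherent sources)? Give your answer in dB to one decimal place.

79.4 dB

Incoherent sources combine by intensity addition: L_total = 10·log₁₀(Σ 10^(L_i/10)).
Σ 10^(L/10) = 10^(76.9/10) + 10^(75.8/10) = 8.700e+07.
L_total = 10·log₁₀(8.700e+07) = 79.40 dB.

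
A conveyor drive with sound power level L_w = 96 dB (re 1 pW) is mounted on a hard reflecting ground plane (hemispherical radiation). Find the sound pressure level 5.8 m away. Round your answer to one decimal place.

72.7 dB

Free-field hemispherical radiation: L_p = L_w − 10·log₁₀(2π·r²), r = 5.8 m.
2π·r² = 211.4 m², 10·log₁₀ of that is 23.250 dB.
L_p = 96 − 23.250 = 72.75 dB.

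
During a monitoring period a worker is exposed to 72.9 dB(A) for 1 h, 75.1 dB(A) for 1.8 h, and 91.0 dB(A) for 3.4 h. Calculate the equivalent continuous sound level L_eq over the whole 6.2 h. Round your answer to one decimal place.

L_eq = 10·log₁₀[(1/T)·Σ tᵢ·10^(Lᵢ/10)] with T = 6.2 h.
Σ tᵢ·10^(Lᵢ/10) = 1·10^(72.9/10) + 1.8·10^(75.1/10) + 3.4·10^(91.0/10) = 4.358e+09.
L_eq = 10·log₁₀(4.358e+09/6.2) = 88.47 dB(A).

88.5 dB(A)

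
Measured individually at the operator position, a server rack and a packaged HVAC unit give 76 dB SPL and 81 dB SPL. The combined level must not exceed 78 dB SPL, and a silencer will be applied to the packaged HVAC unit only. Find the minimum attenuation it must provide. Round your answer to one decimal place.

7.3 dB

Everything except the packaged HVAC unit sums to 10^(76/10) = 3.981e+07 in linear terms, 76.00 dB SPL.
The limit corresponds to 10^(78/10) = 6.310e+07; subtracting the fixed part leaves 2.329e+07 for the packaged HVAC unit, i.e. 73.67 dB SPL.
Required insertion loss = 81 − 73.67 = 7.33 dB.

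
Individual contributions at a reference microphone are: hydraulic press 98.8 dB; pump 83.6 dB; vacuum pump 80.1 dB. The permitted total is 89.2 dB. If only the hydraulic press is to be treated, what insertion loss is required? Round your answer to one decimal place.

Everything except the hydraulic press sums to 10^(83.6/10) + 10^(80.1/10) = 3.314e+08 in linear terms, 85.20 dB.
The limit corresponds to 10^(89.2/10) = 8.318e+08; subtracting the fixed part leaves 5.003e+08 for the hydraulic press, i.e. 86.99 dB.
So the hydraulic press must be reduced from 98.8 to 86.99 dB: IL = 11.81 dB.

11.8 dB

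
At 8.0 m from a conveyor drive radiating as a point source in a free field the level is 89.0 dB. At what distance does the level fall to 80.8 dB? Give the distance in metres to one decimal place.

20.6 m

The 8.2 dB drop corresponds to a distance ratio of 10^(8.2/20) for a point source.
r₂ = 8.0·10^((89.0−80.8)/20) = 8.0·10^(8.2/20) = 20.56 m.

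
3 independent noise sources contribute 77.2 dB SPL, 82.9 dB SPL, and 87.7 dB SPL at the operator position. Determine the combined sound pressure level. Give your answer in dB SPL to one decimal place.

89.2 dB SPL

Incoherent sources combine by intensity addition: L_total = 10·log₁₀(Σ 10^(L_i/10)).
Σ 10^(L/10) = 10^(77.2/10) + 10^(82.9/10) + 10^(87.7/10) = 8.363e+08.
L_total = 10·log₁₀(8.363e+08) = 89.22 dB SPL.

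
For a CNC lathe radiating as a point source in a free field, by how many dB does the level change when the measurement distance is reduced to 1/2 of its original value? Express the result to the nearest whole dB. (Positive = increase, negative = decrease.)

+6 dB

A point source loses 6 dB per doubling of distance; generally ΔL = −20·log₁₀(r₂/r₁).
ΔL = −20·log₁₀(0.5) = +6.02 dB.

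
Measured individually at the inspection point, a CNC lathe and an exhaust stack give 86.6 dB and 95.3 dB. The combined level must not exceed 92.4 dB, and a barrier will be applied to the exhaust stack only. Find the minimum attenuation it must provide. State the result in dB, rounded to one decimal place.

Everything except the exhaust stack sums to 10^(86.6/10) = 4.571e+08 in linear terms, 86.60 dB.
To meet 92.4 dB overall, the treated exhaust stack may contribute at most 10^(92.4/10) − 4.571e+08 = 1.281e+09, i.e. 91.07 dB.
Required insertion loss = 95.3 − 91.07 = 4.23 dB.

4.2 dB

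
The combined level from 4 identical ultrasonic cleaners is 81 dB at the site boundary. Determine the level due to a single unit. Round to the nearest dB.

For N identical incoherent sources L_total = L₁ + 10·log₁₀ N, so L₁ = 81 − 10·log₁₀(4) = 81 − 6.021.

75 dB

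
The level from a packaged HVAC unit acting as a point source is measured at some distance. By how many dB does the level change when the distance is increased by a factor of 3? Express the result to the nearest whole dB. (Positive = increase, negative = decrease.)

-10 dB

A point source loses 6 dB per doubling of distance; generally ΔL = −20·log₁₀(r₂/r₁).
ΔL = −20·log₁₀(3) = -9.54 dB.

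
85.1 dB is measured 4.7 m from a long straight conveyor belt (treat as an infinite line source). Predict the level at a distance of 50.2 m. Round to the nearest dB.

For a line source, L₂ = L₁ − 10·log₁₀(r₂/r₁).
L₂ = 85.1 − 10·log₁₀(50.2/4.7) = 85.1 − 10.286 = 74.81 dB.

75 dB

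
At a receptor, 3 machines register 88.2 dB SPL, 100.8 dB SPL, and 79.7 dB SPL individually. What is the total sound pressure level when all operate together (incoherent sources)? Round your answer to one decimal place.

For uncorrelated sources the intensities add, so convert each level to linear form, sum, and take 10·log₁₀ of the total.
Σ 10^(L/10) = 10^(88.2/10) + 10^(100.8/10) + 10^(79.7/10) = 1.278e+10.
L_total = 10·log₁₀(1.278e+10) = 101.06 dB SPL.

101.1 dB SPL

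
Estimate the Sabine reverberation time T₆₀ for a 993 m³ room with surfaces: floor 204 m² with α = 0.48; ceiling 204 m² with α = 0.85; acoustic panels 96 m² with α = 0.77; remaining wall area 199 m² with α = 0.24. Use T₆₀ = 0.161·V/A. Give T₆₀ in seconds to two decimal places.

0.41 s

A = Σ Sᵢαᵢ = 204·0.48 + 204·0.85 + 96·0.77 + 199·0.24 = 393.00 m².
T₆₀ = 0.161·V/A = 0.161·993/393.00 = 0.407 s.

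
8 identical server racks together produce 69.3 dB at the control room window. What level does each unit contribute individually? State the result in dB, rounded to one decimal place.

60.3 dB

Dividing the total intensity by 8 lowers the level by 10·log₁₀ 8 = 9.031 dB: L₁ = 69.3 − 9.031.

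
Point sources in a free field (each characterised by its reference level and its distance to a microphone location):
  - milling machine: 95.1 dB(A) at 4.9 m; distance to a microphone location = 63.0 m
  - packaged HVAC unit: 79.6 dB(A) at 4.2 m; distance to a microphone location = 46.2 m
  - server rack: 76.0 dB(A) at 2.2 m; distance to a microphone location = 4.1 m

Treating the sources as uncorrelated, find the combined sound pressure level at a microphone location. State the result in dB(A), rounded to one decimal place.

75.0 dB(A)

Propagate each source to the receiver with L = L_ref − 20·log₁₀(r/r_ref), then add intensities.
milling machine: 95.1 − 20·log₁₀(63.0/4.9) = 95.1 − 22.18 = 72.92 dB(A).
packaged HVAC unit: 79.6 − 20·log₁₀(46.2/4.2) = 79.6 − 20.83 = 58.77 dB(A).
server rack: 76.0 − 20·log₁₀(4.1/2.2) = 76.0 − 5.41 = 70.59 dB(A).
Σ 10^(L/10) = 3.179e+07 → L_total = 10·log₁₀(3.179e+07) = 75.02 dB(A).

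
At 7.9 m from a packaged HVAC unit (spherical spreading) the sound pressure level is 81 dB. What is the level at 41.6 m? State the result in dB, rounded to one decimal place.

66.6 dB

For a point source, L₂ = L₁ − 20·log₁₀(r₂/r₁).
L₂ = 81 − 20·log₁₀(41.6/7.9) = 81 − 14.429 = 66.57 dB.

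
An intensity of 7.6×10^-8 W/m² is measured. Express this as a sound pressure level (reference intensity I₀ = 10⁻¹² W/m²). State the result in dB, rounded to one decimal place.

L = 10·log₁₀(I/I₀) = 10·log₁₀(7.6×10^-8/10⁻¹²) = 10·log₁₀(7.6×10^4).
L = 10·(0.8808 + 4) = 48.81 dB.

48.8 dB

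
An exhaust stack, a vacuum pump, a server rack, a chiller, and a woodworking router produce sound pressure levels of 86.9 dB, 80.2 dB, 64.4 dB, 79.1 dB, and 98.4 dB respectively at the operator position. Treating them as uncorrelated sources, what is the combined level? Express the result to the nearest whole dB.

For uncorrelated sources the intensities add, so convert each level to linear form, sum, and take 10·log₁₀ of the total.
Σ 10^(L/10) = 10^(86.9/10) + 10^(80.2/10) + 10^(64.4/10) + 10^(79.1/10) + 10^(98.4/10) = 7.597e+09.
L_total = 10·log₁₀(7.597e+09) = 98.81 dB.

99 dB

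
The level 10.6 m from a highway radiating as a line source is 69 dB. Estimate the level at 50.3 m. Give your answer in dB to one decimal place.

Line-source attenuation: ΔL = 10·log₁₀(r₂/r₁) = 10·log₁₀(50.3/10.6) = 6.763 dB.
L₂ = 69 − 10·log₁₀(50.3/10.6) = 69 − 6.763 = 62.24 dB.

62.2 dB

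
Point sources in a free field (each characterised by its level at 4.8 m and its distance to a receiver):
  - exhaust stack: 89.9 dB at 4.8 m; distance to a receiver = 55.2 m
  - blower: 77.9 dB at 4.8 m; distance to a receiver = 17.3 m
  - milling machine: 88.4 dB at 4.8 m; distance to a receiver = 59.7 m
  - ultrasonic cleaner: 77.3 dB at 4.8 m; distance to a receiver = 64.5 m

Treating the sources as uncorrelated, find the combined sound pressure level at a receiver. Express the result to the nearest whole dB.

First find each source's level at the receiver (point-source: −20·log₁₀(r/r_ref)), then combine on an intensity basis.
exhaust stack: 89.9 − 20·log₁₀(55.2/4.8) = 89.9 − 21.21 = 68.69 dB.
blower: 77.9 − 20·log₁₀(17.3/4.8) = 77.9 − 11.14 = 66.76 dB.
milling machine: 88.4 − 20·log₁₀(59.7/4.8) = 88.4 − 21.89 = 66.51 dB.
ultrasonic cleaner: 77.3 − 20·log₁₀(64.5/4.8) = 77.3 − 22.57 = 54.73 dB.
Σ 10^(L/10) = 1.691e+07 → L_total = 10·log₁₀(1.691e+07) = 72.28 dB.

72 dB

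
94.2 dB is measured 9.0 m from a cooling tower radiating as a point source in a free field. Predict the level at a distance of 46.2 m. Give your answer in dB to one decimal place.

For a point source, L₂ = L₁ − 20·log₁₀(r₂/r₁).
L₂ = 94.2 − 20·log₁₀(46.2/9.0) = 94.2 − 14.208 = 79.99 dB.

80.0 dB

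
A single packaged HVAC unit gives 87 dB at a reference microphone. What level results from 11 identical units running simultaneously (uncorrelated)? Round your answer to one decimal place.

97.4 dB

L_total = L₁ + 10·log₁₀ N for N identical incoherent sources.
L_total = 87 + 10·log₁₀(11) = 87 + 10.414 = 97.41 dB.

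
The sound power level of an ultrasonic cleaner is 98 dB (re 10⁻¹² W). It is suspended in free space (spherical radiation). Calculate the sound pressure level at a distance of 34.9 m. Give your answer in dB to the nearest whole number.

The power spreads over a sphere of area 4π·r², so L_p = L_w − 10·log₁₀(4π·r²).
4π·r² = 1.531e+04 m², 10·log₁₀ of that is 41.849 dB.
L_p = 98 − 41.849 = 56.15 dB.

56 dB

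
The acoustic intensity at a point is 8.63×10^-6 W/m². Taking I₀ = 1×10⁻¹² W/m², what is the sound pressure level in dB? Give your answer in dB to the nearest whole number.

69 dB

I/I₀ = 8.63×10^-6/10⁻¹² = 8.63×10^6, and L = 10·log₁₀(I/I₀).
L = 10·(0.9360 + 6) = 69.36 dB.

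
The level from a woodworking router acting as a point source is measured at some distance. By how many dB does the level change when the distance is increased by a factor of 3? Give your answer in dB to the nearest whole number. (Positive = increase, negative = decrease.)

Point-source spreading: ΔL = −20·log₁₀(r₂/r₁).
ΔL = −20·log₁₀(3) = -9.54 dB.

-10 dB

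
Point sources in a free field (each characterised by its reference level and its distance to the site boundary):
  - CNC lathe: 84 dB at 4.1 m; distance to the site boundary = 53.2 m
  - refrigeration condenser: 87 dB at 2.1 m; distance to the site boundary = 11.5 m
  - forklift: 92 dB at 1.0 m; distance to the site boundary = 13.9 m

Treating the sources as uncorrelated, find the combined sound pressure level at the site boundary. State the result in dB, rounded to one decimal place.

74.2 dB

Propagate each source to the receiver with L = L_ref − 20·log₁₀(r/r_ref), then add intensities.
CNC lathe: 84 − 20·log₁₀(53.2/4.1) = 84 − 22.26 = 61.74 dB.
refrigeration condenser: 87 − 20·log₁₀(11.5/2.1) = 87 − 14.77 = 72.23 dB.
forklift: 92 − 20·log₁₀(13.9/1.0) = 92 − 22.86 = 69.14 dB.
Σ 10^(L/10) = 2.641e+07 → L_total = 10·log₁₀(2.641e+07) = 74.22 dB.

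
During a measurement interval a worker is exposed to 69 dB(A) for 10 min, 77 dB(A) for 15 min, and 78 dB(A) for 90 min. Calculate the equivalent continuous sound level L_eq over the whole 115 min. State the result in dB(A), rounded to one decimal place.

Weight each interval's intensity by its duration and average over T = 115 min:
Σ tᵢ·10^(Lᵢ/10) = 10·10^(69/10) + 15·10^(77/10) + 90·10^(78/10) = 6.510e+09.
L_eq = 10·log₁₀(6.510e+09/115) = 77.53 dB(A).

77.5 dB(A)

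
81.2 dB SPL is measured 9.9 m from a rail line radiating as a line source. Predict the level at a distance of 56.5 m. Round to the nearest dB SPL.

Line-source attenuation: ΔL = 10·log₁₀(r₂/r₁) = 10·log₁₀(56.5/9.9) = 7.564 dB.
L₂ = 81.2 − 10·log₁₀(56.5/9.9) = 81.2 − 7.564 = 73.64 dB SPL.

74 dB SPL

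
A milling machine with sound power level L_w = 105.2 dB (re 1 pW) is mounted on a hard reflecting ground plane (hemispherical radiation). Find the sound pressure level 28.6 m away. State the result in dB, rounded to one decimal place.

The power spreads over a hemisphere of area 2π·r², so L_p = L_w − 10·log₁₀(2π·r²).
2π·r² = 5139 m², 10·log₁₀ of that is 37.109 dB.
L_p = 105.2 − 37.109 = 68.09 dB.

68.1 dB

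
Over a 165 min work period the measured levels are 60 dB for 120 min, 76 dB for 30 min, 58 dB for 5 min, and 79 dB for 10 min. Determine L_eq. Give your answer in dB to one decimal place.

71.1 dB

L_eq = 10·log₁₀[(1/T)·Σ tᵢ·10^(Lᵢ/10)] with T = 165 min.
Σ tᵢ·10^(Lᵢ/10) = 120·10^(60/10) + 30·10^(76/10) + 5·10^(58/10) + 10·10^(79/10) = 2.112e+09.
L_eq = 10·log₁₀(2.112e+09/165) = 71.07 dB.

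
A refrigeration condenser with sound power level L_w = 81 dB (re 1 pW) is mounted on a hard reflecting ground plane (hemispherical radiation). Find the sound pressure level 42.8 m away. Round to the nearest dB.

The power spreads over a hemisphere of area 2π·r², so L_p = L_w − 10·log₁₀(2π·r²).
2π·r² = 1.151e+04 m², 10·log₁₀ of that is 40.611 dB.
L_p = 81 − 40.611 = 40.39 dB.

40 dB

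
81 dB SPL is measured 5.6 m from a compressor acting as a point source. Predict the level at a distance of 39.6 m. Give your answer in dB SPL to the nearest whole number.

64 dB SPL

For a point source, L₂ = L₁ − 20·log₁₀(r₂/r₁).
L₂ = 81 − 20·log₁₀(39.6/5.6) = 81 − 16.990 = 64.01 dB SPL.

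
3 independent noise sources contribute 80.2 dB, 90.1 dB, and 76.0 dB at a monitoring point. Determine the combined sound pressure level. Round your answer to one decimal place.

Incoherent sources combine by intensity addition: L_total = 10·log₁₀(Σ 10^(L_i/10)).
Σ 10^(L/10) = 10^(80.2/10) + 10^(90.1/10) + 10^(76.0/10) = 1.168e+09.
L_total = 10·log₁₀(1.168e+09) = 90.67 dB.

90.7 dB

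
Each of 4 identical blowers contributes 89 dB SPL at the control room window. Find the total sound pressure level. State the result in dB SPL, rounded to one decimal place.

95.0 dB SPL

With 4 equal, uncorrelated contributions the intensity is 4× that of one unit, giving a rise of 10·log₁₀ 4.
L_total = 89 + 10·log₁₀(4) = 89 + 6.021 = 95.02 dB SPL.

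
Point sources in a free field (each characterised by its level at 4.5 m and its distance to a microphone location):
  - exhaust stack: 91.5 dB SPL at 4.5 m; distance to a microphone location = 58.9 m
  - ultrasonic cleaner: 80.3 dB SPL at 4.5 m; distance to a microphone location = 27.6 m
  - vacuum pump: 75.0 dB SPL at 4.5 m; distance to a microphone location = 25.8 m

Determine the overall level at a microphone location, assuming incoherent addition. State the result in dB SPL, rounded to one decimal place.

70.8 dB SPL

Apply inverse-square spreading to bring every level to the receiver, then sum 10^(L/10).
exhaust stack: 91.5 − 20·log₁₀(58.9/4.5) = 91.5 − 22.34 = 69.16 dB SPL.
ultrasonic cleaner: 80.3 − 20·log₁₀(27.6/4.5) = 80.3 − 15.75 = 64.55 dB SPL.
vacuum pump: 75.0 − 20·log₁₀(25.8/4.5) = 75.0 − 15.17 = 59.83 dB SPL.
Σ 10^(L/10) = 1.206e+07 → L_total = 10·log₁₀(1.206e+07) = 70.81 dB SPL.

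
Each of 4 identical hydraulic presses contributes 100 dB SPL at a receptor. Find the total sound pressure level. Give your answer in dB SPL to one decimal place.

With 4 equal, uncorrelated contributions the intensity is 4× that of one unit, giving a rise of 10·log₁₀ 4.
L_total = 100 + 10·log₁₀(4) = 100 + 6.021 = 106.02 dB SPL.

106.0 dB SPL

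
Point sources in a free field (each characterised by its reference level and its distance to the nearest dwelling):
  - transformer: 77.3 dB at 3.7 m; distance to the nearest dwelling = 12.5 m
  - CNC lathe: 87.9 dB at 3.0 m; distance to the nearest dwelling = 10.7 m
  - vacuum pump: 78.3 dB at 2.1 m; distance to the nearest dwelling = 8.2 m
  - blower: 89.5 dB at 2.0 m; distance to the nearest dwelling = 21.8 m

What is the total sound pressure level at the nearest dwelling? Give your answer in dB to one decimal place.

First find each source's level at the receiver (point-source: −20·log₁₀(r/r_ref)), then combine on an intensity basis.
transformer: 77.3 − 20·log₁₀(12.5/3.7) = 77.3 − 10.57 = 66.73 dB.
CNC lathe: 87.9 − 20·log₁₀(10.7/3.0) = 87.9 − 11.05 = 76.85 dB.
vacuum pump: 78.3 − 20·log₁₀(8.2/2.1) = 78.3 − 11.83 = 66.47 dB.
blower: 89.5 − 20·log₁₀(21.8/2.0) = 89.5 − 20.75 = 68.75 dB.
Σ 10^(L/10) = 6.511e+07 → L_total = 10·log₁₀(6.511e+07) = 78.14 dB.

78.1 dB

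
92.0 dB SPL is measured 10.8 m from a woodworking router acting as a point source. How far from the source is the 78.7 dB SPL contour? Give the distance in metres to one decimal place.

49.9 m

Point-source spreading drops the level by 20·log₁₀(r₂/r₁); inverting, r₂/r₁ = 10^(ΔL/20).
r₂ = 10.8·10^((92.0−78.7)/20) = 10.8·10^(13.3/20) = 49.94 m.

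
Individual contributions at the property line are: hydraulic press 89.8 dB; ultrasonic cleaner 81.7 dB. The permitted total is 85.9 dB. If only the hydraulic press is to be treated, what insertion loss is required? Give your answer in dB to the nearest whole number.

Everything except the hydraulic press sums to 10^(81.7/10) = 1.479e+08 in linear terms, 81.70 dB.
The limit corresponds to 10^(85.9/10) = 3.890e+08; subtracting the fixed part leaves 2.411e+08 for the hydraulic press, i.e. 83.82 dB.
Required insertion loss = 89.8 − 83.82 = 5.98 dB.

6 dB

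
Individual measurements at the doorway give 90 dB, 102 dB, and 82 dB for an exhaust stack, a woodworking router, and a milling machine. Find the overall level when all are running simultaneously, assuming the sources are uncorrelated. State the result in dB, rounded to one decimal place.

102.3 dB

For uncorrelated sources the intensities add, so convert each level to linear form, sum, and take 10·log₁₀ of the total.
Σ 10^(L/10) = 10^(90/10) + 10^(102/10) + 10^(82/10) = 1.701e+10.
L_total = 10·log₁₀(1.701e+10) = 102.31 dB.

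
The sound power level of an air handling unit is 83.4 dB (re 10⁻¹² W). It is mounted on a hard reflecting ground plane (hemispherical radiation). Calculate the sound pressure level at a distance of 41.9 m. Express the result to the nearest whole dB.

43 dB

L_p = L_w − 10·log₁₀(2π·r²) with r = 41.9 m.
2π·r² = 1.103e+04 m², 10·log₁₀ of that is 40.426 dB.
L_p = 83.4 − 40.426 = 42.97 dB.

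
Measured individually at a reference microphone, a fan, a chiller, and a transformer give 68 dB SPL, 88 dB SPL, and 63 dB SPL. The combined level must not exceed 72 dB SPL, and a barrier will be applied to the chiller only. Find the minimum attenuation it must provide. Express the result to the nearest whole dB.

19 dB

Fixed contribution from the other sources: Σ 10^(L/10) = 10^(68/10) + 10^(63/10) = 8.305e+06 (69.19 dB SPL).
To meet 72 dB SPL overall, the treated chiller may contribute at most 10^(72/10) − 8.305e+06 = 7.544e+06, i.e. 68.78 dB SPL.
So the chiller must be reduced from 88 to 68.78 dB SPL: IL = 19.22 dB.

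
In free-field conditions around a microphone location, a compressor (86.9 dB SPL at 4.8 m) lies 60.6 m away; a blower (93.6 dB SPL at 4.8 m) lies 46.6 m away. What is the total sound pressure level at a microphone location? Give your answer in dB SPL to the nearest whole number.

74 dB SPL

Apply inverse-square spreading to bring every level to the receiver, then sum 10^(L/10).
compressor: 86.9 − 20·log₁₀(60.6/4.8) = 86.9 − 22.02 = 64.88 dB SPL.
blower: 93.6 − 20·log₁₀(46.6/4.8) = 93.6 − 19.74 = 73.86 dB SPL.
Σ 10^(L/10) = 2.738e+07 → L_total = 10·log₁₀(2.738e+07) = 74.37 dB SPL.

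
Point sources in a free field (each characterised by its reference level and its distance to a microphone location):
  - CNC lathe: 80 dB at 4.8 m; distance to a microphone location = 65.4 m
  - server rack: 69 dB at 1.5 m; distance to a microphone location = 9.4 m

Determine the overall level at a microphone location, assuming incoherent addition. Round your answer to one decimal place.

Propagate each source to the receiver with L = L_ref − 20·log₁₀(r/r_ref), then add intensities.
CNC lathe: 80 − 20·log₁₀(65.4/4.8) = 80 − 22.69 = 57.31 dB.
server rack: 69 − 20·log₁₀(9.4/1.5) = 69 − 15.94 = 53.06 dB.
Σ 10^(L/10) = 7.409e+05 → L_total = 10·log₁₀(7.409e+05) = 58.70 dB.

58.7 dB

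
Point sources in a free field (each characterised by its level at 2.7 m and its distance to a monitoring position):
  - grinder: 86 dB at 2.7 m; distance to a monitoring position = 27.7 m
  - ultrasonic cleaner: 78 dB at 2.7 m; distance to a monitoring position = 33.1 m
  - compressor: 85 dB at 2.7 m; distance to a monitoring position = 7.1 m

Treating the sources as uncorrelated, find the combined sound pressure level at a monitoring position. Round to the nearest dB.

Apply inverse-square spreading to bring every level to the receiver, then sum 10^(L/10).
grinder: 86 − 20·log₁₀(27.7/2.7) = 86 − 20.22 = 65.78 dB.
ultrasonic cleaner: 78 − 20·log₁₀(33.1/2.7) = 78 − 21.77 = 56.23 dB.
compressor: 85 − 20·log₁₀(7.1/2.7) = 85 − 8.40 = 76.60 dB.
Σ 10^(L/10) = 4.993e+07 → L_total = 10·log₁₀(4.993e+07) = 76.98 dB.

77 dB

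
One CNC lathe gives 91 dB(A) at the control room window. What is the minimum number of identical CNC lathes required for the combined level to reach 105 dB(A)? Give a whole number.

N identical sources give L₁ + 10·log₁₀ N, so require 10·log₁₀ N ≥ 105 − 91 = 14.0 dB.
N ≥ 10^(14.0/10) = 25.119, so N = 26.

26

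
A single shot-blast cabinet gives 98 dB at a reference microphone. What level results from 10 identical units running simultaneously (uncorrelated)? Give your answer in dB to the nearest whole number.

L_total = L₁ + 10·log₁₀ N for N identical incoherent sources.
L_total = 98 + 10·log₁₀(10) = 98 + 10.000 = 108.00 dB.

108 dB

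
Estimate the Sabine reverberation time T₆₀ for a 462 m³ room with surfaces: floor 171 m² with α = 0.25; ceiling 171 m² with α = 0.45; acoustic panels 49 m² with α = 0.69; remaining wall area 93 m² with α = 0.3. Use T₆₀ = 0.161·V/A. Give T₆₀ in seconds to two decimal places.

A = Σ Sᵢαᵢ = 171·0.25 + 171·0.45 + 49·0.69 + 93·0.3 = 181.41 m².
T₆₀ = 0.161 × 462 / 181.41 = 0.410 s.

0.41 s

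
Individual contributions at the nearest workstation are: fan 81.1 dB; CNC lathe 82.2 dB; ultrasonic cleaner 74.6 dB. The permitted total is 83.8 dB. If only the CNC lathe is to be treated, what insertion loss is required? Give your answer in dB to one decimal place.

Fixed contribution from the other sources: Σ 10^(L/10) = 10^(81.1/10) + 10^(74.6/10) = 1.577e+08 (81.98 dB).
To meet 83.8 dB overall, the treated CNC lathe may contribute at most 10^(83.8/10) − 1.577e+08 = 8.222e+07, i.e. 79.15 dB.
Required insertion loss = 82.2 − 79.15 = 3.05 dB.

3.1 dB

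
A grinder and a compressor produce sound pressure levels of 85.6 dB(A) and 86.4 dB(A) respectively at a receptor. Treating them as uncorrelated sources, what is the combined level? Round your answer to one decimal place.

Incoherent sources combine by intensity addition: L_total = 10·log₁₀(Σ 10^(L_i/10)).
Σ 10^(L/10) = 10^(85.6/10) + 10^(86.4/10) = 7.996e+08.
L_total = 10·log₁₀(7.996e+08) = 89.03 dB(A).

89.0 dB(A)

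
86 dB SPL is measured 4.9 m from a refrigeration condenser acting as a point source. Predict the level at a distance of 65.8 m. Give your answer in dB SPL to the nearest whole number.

For a point source, L₂ = L₁ − 20·log₁₀(r₂/r₁).
L₂ = 86 − 20·log₁₀(65.8/4.9) = 86 − 22.561 = 63.44 dB SPL.

63 dB SPL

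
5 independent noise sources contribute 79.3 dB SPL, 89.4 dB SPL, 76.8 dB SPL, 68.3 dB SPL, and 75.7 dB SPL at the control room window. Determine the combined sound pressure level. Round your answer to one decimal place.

90.2 dB SPL

For uncorrelated sources the intensities add, so convert each level to linear form, sum, and take 10·log₁₀ of the total.
Σ 10^(L/10) = 10^(79.3/10) + 10^(89.4/10) + 10^(76.8/10) + 10^(68.3/10) + 10^(75.7/10) = 1.048e+09.
L_total = 10·log₁₀(1.048e+09) = 90.20 dB SPL.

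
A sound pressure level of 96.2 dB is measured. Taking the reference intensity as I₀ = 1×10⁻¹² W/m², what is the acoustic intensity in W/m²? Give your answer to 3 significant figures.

0.00417 W/m²

L = 10·log₁₀(I/I₀) ⇒ I = I₀·10^(L/10) = 10⁻¹² × 10^9.62.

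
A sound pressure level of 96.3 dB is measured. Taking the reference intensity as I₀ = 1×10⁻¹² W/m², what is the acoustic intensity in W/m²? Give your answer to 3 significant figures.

I = I₀·10^(L/10) = 10⁻¹² × 10^(96.3/10) = 10^(-2.370).

0.00427 W/m²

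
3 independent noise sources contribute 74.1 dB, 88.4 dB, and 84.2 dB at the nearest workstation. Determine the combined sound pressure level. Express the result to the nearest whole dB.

90 dB

For uncorrelated sources the intensities add, so convert each level to linear form, sum, and take 10·log₁₀ of the total.
Σ 10^(L/10) = 10^(74.1/10) + 10^(88.4/10) + 10^(84.2/10) = 9.806e+08.
L_total = 10·log₁₀(9.806e+08) = 89.91 dB.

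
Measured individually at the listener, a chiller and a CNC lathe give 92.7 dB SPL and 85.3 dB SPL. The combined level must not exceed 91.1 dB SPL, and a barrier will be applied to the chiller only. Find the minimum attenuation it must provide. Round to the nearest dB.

Fixed contribution from the other source: Σ 10^(L/10) = 10^(85.3/10) = 3.388e+08 (85.30 dB SPL).
The limit corresponds to 10^(91.1/10) = 1.288e+09; subtracting the fixed part leaves 9.494e+08 for the chiller, i.e. 89.77 dB SPL.
So the chiller must be reduced from 92.7 to 89.77 dB SPL: IL = 2.93 dB.

3 dB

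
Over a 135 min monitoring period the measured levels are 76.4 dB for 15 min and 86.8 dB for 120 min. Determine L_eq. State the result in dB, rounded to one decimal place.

L_eq = 10·log₁₀[(1/T)·Σ tᵢ·10^(Lᵢ/10)] with T = 135 min.
Σ tᵢ·10^(Lᵢ/10) = 15·10^(76.4/10) + 120·10^(86.8/10) = 5.809e+10.
L_eq = 10·log₁₀(5.809e+10/135) = 86.34 dB.

86.3 dB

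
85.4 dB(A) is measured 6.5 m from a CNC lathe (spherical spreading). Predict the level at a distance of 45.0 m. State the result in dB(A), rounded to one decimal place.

68.6 dB(A)

Spherical spreading from a point source gives a 20·log₁₀(r₂/r₁) drop.
L₂ = 85.4 − 20·log₁₀(45.0/6.5) = 85.4 − 16.806 = 68.59 dB(A).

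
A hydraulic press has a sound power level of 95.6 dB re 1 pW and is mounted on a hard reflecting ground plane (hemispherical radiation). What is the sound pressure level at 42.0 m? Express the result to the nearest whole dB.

55 dB

Free-field hemispherical radiation: L_p = L_w − 10·log₁₀(2π·r²), r = 42.0 m.
2π·r² = 1.108e+04 m², 10·log₁₀ of that is 40.447 dB.
L_p = 95.6 − 40.447 = 55.15 dB.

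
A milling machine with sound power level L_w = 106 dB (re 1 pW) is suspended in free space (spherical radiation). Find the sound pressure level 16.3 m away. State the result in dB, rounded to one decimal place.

70.8 dB

Free-field spherical radiation: L_p = L_w − 10·log₁₀(4π·r²), r = 16.3 m.
4π·r² = 3339 m², 10·log₁₀ of that is 35.236 dB.
L_p = 106 − 35.236 = 70.76 dB.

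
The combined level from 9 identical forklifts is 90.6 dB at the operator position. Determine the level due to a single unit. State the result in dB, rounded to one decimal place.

For N identical incoherent sources L_total = L₁ + 10·log₁₀ N, so L₁ = 90.6 − 10·log₁₀(9) = 90.6 − 9.542.

81.1 dB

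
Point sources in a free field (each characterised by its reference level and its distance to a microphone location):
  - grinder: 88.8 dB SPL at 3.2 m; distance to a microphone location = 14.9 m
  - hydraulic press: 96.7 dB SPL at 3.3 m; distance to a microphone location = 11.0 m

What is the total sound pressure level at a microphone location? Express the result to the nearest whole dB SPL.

First find each source's level at the receiver (point-source: −20·log₁₀(r/r_ref)), then combine on an intensity basis.
grinder: 88.8 − 20·log₁₀(14.9/3.2) = 88.8 − 13.36 = 75.44 dB SPL.
hydraulic press: 96.7 − 20·log₁₀(11.0/3.3) = 96.7 − 10.46 = 86.24 dB SPL.
Σ 10^(L/10) = 4.560e+08 → L_total = 10·log₁₀(4.560e+08) = 86.59 dB SPL.

87 dB SPL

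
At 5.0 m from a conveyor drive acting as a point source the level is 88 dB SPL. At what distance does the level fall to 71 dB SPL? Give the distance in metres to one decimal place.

The 17.0 dB drop corresponds to a distance ratio of 10^(17.0/20) for a point source.
r₂ = 5.0·10^((88−71)/20) = 5.0·10^(17.0/20) = 35.40 m.

35.4 m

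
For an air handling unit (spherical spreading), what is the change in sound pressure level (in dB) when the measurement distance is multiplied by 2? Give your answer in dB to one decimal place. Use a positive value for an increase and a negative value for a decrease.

-6.0 dB

With spherical spreading the level changes by −20·log₁₀(r₂/r₁).
ΔL = −20·log₁₀(2) = -6.02 dB.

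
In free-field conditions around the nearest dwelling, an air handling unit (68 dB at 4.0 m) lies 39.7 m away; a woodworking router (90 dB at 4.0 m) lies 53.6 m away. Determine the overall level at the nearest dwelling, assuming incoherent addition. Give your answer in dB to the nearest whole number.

68 dB

Apply inverse-square spreading to bring every level to the receiver, then sum 10^(L/10).
air handling unit: 68 − 20·log₁₀(39.7/4.0) = 68 − 19.93 = 48.07 dB.
woodworking router: 90 − 20·log₁₀(53.6/4.0) = 90 − 22.54 = 67.46 dB.
Σ 10^(L/10) = 5.633e+06 → L_total = 10·log₁₀(5.633e+06) = 67.51 dB.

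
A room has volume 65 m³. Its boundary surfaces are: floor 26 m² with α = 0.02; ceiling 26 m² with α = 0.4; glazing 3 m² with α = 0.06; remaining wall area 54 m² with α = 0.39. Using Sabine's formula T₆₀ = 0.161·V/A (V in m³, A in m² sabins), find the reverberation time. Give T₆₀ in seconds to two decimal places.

0.33 s

A = Σ Sᵢαᵢ = 26·0.02 + 26·0.4 + 3·0.06 + 54·0.39 = 32.16 m².
T₆₀ = 0.161 × 65 / 32.16 = 0.325 s.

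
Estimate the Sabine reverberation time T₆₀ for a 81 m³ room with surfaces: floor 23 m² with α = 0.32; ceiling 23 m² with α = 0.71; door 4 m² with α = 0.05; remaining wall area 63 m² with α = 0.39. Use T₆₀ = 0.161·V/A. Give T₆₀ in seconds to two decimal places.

0.27 s

Total absorption A = 23·0.32 + 23·0.71 + 4·0.05 + 63·0.39 = 48.46 m² sabins.
T₆₀ = 0.161 × 81 / 48.46 = 0.269 s.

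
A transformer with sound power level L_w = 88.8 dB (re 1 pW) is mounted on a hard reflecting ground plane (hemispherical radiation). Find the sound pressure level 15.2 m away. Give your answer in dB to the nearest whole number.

The power spreads over a hemisphere of area 2π·r², so L_p = L_w − 10·log₁₀(2π·r²).
2π·r² = 1452 m², 10·log₁₀ of that is 31.619 dB.
L_p = 88.8 − 31.619 = 57.18 dB.

57 dB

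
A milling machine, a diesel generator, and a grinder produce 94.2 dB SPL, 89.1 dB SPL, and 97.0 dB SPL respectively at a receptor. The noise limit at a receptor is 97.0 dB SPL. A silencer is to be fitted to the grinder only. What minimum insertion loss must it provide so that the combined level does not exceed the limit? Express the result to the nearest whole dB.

5 dB

Fixed contribution from the other sources: Σ 10^(L/10) = 10^(94.2/10) + 10^(89.1/10) = 3.443e+09 (95.37 dB SPL).
To meet 97.0 dB SPL overall, the treated grinder may contribute at most 10^(97.0/10) − 3.443e+09 = 1.569e+09, i.e. 91.96 dB SPL.
So the grinder must be reduced from 97.0 to 91.96 dB SPL: IL = 5.04 dB.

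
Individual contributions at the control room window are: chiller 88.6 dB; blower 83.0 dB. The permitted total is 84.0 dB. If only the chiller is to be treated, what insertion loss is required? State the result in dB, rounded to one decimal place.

11.5 dB

Fixed contribution from the other source: Σ 10^(L/10) = 10^(83.0/10) = 1.995e+08 (83.00 dB).
The limit corresponds to 10^(84.0/10) = 2.512e+08; subtracting the fixed part leaves 5.166e+07 for the chiller, i.e. 77.13 dB.
Required insertion loss = 88.6 − 77.13 = 11.47 dB.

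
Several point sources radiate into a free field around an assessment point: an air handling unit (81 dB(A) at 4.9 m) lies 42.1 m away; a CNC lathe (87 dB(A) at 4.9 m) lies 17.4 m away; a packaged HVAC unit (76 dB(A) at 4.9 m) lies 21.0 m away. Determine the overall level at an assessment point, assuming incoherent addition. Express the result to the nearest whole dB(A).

76 dB(A)

Propagate each source to the receiver with L = L_ref − 20·log₁₀(r/r_ref), then add intensities.
air handling unit: 81 − 20·log₁₀(42.1/4.9) = 81 − 18.68 = 62.32 dB(A).
CNC lathe: 87 − 20·log₁₀(17.4/4.9) = 87 − 11.01 = 75.99 dB(A).
packaged HVAC unit: 76 − 20·log₁₀(21.0/4.9) = 76 − 12.64 = 63.36 dB(A).
Σ 10^(L/10) = 4.362e+07 → L_total = 10·log₁₀(4.362e+07) = 76.40 dB(A).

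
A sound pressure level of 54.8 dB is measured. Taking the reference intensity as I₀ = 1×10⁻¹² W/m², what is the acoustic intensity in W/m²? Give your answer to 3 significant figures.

3.02e-07 W/m²

I/I₀ = 10^(54.8/10) = 3.02e+05, so I = 3.02e+05 × 10⁻¹² W/m².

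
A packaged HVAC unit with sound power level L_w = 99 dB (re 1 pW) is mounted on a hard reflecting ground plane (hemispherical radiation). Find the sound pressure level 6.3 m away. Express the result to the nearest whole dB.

75 dB

Free-field hemispherical radiation: L_p = L_w − 10·log₁₀(2π·r²), r = 6.3 m.
2π·r² = 249.4 m², 10·log₁₀ of that is 23.969 dB.
L_p = 99 − 23.969 = 75.03 dB.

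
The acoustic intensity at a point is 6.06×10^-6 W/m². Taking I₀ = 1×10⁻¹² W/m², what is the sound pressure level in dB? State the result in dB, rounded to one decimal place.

L = 10·log₁₀(I/I₀) = 10·log₁₀(6.06×10^-6/10⁻¹²) = 10·log₁₀(6.06×10^6).
L = 10·(0.7825 + 6) = 67.82 dB.

67.8 dB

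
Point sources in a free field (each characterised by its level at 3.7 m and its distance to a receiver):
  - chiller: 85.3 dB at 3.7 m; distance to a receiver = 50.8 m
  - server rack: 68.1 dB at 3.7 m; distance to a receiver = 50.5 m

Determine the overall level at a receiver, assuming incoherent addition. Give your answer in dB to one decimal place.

Propagate each source to the receiver with L = L_ref − 20·log₁₀(r/r_ref), then add intensities.
chiller: 85.3 − 20·log₁₀(50.8/3.7) = 85.3 − 22.75 = 62.55 dB.
server rack: 68.1 − 20·log₁₀(50.5/3.7) = 68.1 − 22.70 = 45.40 dB.
Σ 10^(L/10) = 1.832e+06 → L_total = 10·log₁₀(1.832e+06) = 62.63 dB.

62.6 dB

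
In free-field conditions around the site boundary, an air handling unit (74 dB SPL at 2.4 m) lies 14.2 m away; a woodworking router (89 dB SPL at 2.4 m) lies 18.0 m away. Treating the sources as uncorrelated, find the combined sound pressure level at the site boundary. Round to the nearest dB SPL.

Propagate each source to the receiver with L = L_ref − 20·log₁₀(r/r_ref), then add intensities.
air handling unit: 74 − 20·log₁₀(14.2/2.4) = 74 − 15.44 = 58.56 dB SPL.
woodworking router: 89 − 20·log₁₀(18.0/2.4) = 89 − 17.50 = 71.50 dB SPL.
Σ 10^(L/10) = 1.484e+07 → L_total = 10·log₁₀(1.484e+07) = 71.71 dB SPL.

72 dB SPL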